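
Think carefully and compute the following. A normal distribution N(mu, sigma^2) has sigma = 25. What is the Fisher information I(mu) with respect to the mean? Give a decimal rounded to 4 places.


The Fisher information for the mean of a normal distribution is I(mu) = 1/sigma^2.
sigma = 25, so sigma^2 = 625.
I(mu) = 1/625 = 0.0016

0.0016


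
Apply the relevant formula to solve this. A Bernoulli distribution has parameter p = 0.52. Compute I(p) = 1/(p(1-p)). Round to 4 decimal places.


For Bernoulli(p), Fisher information is I(p) = 1/(p*(1-p)).
p = 0.52, 1-p = 0.48.
p*(1-p) = 0.2496.
I(p) = 1/0.2496 = 4.0064

4.0064


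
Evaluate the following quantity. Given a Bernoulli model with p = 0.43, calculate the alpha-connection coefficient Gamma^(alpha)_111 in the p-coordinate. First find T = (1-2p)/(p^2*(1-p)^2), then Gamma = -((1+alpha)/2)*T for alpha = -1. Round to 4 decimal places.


Skewness (Amari-Chentsov) tensor: T = (1-2p)/(p^2*(1-p)^2).
p = 0.43, 1-2p = 0.14, p^2 = 0.1849, (1-p)^2 = 0.3249.
T = 0.14/(0.1849 * 0.3249) = 2.330459.
In the p-coordinate, Gamma^(alpha) = Gamma^(0) - (alpha/2)*T with Gamma^(0) = (1/2)*g'(p) = -T/2,
so Gamma^(alpha) = -((1+alpha)/2)*T.
alpha = -1, -(1+alpha)/2 = 0.0.
Gamma = 0.0 * 2.330459 = 0.0000

0.0000


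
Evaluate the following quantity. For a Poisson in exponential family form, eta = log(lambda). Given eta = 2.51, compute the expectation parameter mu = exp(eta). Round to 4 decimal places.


Expectation parameter for Poisson exponential family:
mu = exp(eta).
eta = 2.51.
mu = exp(2.51) = 12.3049

12.3049


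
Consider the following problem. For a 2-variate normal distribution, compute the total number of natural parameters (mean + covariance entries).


Exponential family dimension calculation:
For 2-dim MVN: mean has 2 params, covariance has 2*3/2 = 3 unique entries.
Total dim = 2 + 3 = 5.

5


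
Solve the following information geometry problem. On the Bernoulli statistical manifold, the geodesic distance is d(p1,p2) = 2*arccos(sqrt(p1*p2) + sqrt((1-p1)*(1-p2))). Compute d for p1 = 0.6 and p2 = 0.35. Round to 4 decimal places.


Geodesic distance on Bernoulli manifold:
d(p1,p2) = 2*arccos(sqrt(p1*p2) + sqrt((1-p1)*(1-p2))).
sqrt(p1*p2) = sqrt(0.6*0.35) = 0.458258.
sqrt((1-p1)*(1-p2)) = sqrt(0.4*0.65) = 0.509902.
arg = 0.458258 + 0.509902 = 0.96816.
d = 2*arccos(0.96816) = 0.5061

0.5061


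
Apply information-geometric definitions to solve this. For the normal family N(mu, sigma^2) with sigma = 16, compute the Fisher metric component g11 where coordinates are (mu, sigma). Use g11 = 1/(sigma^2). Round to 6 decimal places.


For the 2-parameter normal family, the Fisher metric has:
  g11 = 1/sigma^2, g22 = 2/sigma^2.
sigma = 16, sigma^2 = 256.
g11 = 0.003906

0.003906


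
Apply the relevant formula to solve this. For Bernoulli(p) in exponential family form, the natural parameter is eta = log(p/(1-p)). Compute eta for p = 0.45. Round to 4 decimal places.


Natural parameter for Bernoulli: eta = log(p/(1-p)).
p = 0.45, 1-p = 0.55.
p/(1-p) = 0.818182.
eta = log(0.818182) = -0.2007

-0.2007


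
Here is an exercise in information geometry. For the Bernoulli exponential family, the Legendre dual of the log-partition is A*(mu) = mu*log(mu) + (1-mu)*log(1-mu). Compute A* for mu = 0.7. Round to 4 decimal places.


Legendre transform for Bernoulli:
A*(mu) = mu*log(mu) + (1-mu)*log(1-mu).
mu = 0.7, 1-mu = 0.3.
mu*log(mu) = 0.7*log(0.7) = -0.249672.
(1-mu)*log(1-mu) = 0.3*log(0.3) = -0.361192.
A* = -0.249672 + -0.361192 = -0.6109

-0.6109


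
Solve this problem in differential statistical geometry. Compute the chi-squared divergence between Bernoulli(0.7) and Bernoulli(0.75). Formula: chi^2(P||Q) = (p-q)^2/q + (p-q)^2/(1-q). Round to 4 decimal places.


Chi-squared divergence between Bernoulli distributions:
chi^2 = (p-q)^2/q + (p-q)^2/(1-q).
p = 0.7, q = 0.75, p-q = -0.05.
(p-q)^2 = 0.0025.
term1 = 0.0025/0.75 = 0.003333.
term2 = 0.0025/0.25 = 0.01.
chi^2 = 0.003333 + 0.01 = 0.0133

0.0133


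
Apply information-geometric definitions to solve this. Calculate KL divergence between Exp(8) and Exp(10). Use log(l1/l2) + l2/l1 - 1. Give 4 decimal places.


KL divergence for exponential family:
KL = log(l1/l2) + l2/l1 - 1.
log(8/10) = -0.223144.
10/8 = 1.25.
KL = -0.223144 + 1.25 - 1 = 0.0269

0.0269


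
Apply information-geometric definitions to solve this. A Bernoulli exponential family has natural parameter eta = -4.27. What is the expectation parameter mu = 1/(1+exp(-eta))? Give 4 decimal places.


Dual coordinate (expectation parameter) for Bernoulli:
mu = 1/(1+exp(-eta)).
eta = -4.27.
exp(-eta) = exp(4.27) = 71.521636.
mu = 1/(1+71.521636) = 0.0138

0.0138


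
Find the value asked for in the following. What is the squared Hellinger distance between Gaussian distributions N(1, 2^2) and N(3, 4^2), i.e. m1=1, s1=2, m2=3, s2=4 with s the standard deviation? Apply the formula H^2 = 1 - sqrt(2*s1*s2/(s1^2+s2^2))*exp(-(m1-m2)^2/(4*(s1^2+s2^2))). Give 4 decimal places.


Squared Hellinger distance for Gaussians:
H^2 = 1 - sqrt(2*s1*s2/(s1^2+s2^2)) * exp(-(m1-m2)^2/(4*(s1^2+s2^2))).
s1^2 = 4, s2^2 = 16, s1^2+s2^2 = 20.
sqrt(2*2*4/(20)) = 0.894427.
(m1-m2)^2 = (-2)^2 = 4.
exp(-4/(4*20)) = exp(-0.05) = 0.951229.
H^2 = 1 - 0.894427*0.951229 = 0.1492

0.1492


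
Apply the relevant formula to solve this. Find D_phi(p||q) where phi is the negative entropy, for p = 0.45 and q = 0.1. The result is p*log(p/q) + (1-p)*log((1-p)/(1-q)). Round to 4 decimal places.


Bregman divergence with negative entropy generator:
D = p*log(p/q) + (1-p)*log((1-p)/(1-q)).
p = 0.45, q = 0.1.
p*log(p/q) = 0.45*log(0.45/0.1) = 0.676835.
(1-p)*log((1-p)/(1-q)) = 0.55*log(0.55/0.9) = -0.270862.
D = 0.676835 + -0.270862 = 0.4060

0.4060


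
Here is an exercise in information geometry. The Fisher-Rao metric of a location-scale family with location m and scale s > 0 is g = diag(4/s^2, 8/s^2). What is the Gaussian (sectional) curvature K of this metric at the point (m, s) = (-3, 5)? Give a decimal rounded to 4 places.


The metric has the form g = (A dm^2 + B ds^2)/s^2 with A = 4, B = 8.
Substitute u = sqrt(A/B)*m: g = B*(du^2 + ds^2)/s^2, i.e. B times the
Poincare upper half-plane metric, which has constant Gaussian curvature -1.
Scaling a 2D metric by a constant c divides the Gaussian curvature by c,
so K = -1/B = -1/(8) = -0.1250 everywhere (the point (m, s) = (-3, 5) is irrelevant:
the curvature is constant).
The requested Gaussian curvature is K = -0.1250.

-0.1250


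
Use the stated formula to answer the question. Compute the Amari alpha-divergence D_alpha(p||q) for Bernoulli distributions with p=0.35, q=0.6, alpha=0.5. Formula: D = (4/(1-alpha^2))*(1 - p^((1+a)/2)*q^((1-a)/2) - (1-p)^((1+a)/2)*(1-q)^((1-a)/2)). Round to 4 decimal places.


Amari alpha-divergence:
D = (4/(1-alpha^2))*(1 - p^((1+a)/2)*q^((1-a)/2) - (1-p)^((1+a)/2)*(1-q)^((1-a)/2)).
alpha = 0.5, p = 0.35, q = 0.6.
e1 = (1+alpha)/2 = 0.75, e2 = (1-alpha)/2 = 0.25.
t1 = p^e1 * q^e2 = 0.35^0.75 * 0.6^0.25 = 0.400487.
t2 = (1-p)^e1 * (1-q)^e2 = 0.65^0.75 * 0.4^0.25 = 0.575705.
4/(1-alpha^2) = 5.333333.
D = 5.333333*(1 - 0.400487 - 0.575705) = 0.1270

0.1270


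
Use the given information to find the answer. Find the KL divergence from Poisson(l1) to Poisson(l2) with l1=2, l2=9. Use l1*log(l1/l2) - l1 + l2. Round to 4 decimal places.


KL divergence for Poisson:
KL = l1*log(l1/l2) - l1 + l2.
l1 = 2, l2 = 9.
log(2/9) = -1.504077.
l1*log(l1/l2) = 2 * -1.504077 = -3.008155.
KL = -3.008155 - 2 + 9 = 3.9918

3.9918


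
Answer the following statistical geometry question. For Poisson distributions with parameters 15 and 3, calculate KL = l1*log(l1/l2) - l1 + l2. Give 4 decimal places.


KL divergence for Poisson:
KL = l1*log(l1/l2) - l1 + l2.
l1 = 15, l2 = 3.
log(15/3) = 1.609438.
l1*log(l1/l2) = 15 * 1.609438 = 24.141569.
KL = 24.141569 - 15 + 3 = 12.1416

12.1416


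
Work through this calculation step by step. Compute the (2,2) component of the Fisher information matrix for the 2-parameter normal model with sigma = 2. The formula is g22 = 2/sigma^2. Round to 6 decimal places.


For the 2-parameter normal family, the Fisher metric has:
  g11 = 1/sigma^2, g22 = 2/sigma^2.
sigma = 2, sigma^2 = 4.
g22 = 0.500000

0.500000


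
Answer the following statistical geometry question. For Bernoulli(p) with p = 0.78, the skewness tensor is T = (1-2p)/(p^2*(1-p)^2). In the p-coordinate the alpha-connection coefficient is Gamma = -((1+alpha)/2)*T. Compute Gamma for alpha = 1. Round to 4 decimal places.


Skewness (Amari-Chentsov) tensor: T = (1-2p)/(p^2*(1-p)^2).
p = 0.78, 1-2p = -0.56, p^2 = 0.6084, (1-p)^2 = 0.0484.
T = -0.56/(0.6084 * 0.0484) = -19.017502.
In the p-coordinate, Gamma^(alpha) = Gamma^(0) - (alpha/2)*T with Gamma^(0) = (1/2)*g'(p) = -T/2,
so Gamma^(alpha) = -((1+alpha)/2)*T.
alpha = 1, -(1+alpha)/2 = -1.0.
Gamma = -1.0 * -19.017502 = 19.0175

19.0175


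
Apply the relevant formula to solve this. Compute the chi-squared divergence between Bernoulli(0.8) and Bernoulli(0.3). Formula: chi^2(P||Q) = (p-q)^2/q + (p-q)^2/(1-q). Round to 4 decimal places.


Chi-squared divergence between Bernoulli distributions:
chi^2 = (p-q)^2/q + (p-q)^2/(1-q).
p = 0.8, q = 0.3, p-q = 0.5.
(p-q)^2 = 0.25.
term1 = 0.25/0.3 = 0.833333.
term2 = 0.25/0.7 = 0.357143.
chi^2 = 0.833333 + 0.357143 = 1.1905

1.1905


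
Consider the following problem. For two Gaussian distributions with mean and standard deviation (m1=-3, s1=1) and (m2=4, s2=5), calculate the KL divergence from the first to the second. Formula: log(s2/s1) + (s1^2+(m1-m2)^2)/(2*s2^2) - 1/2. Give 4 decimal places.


KL divergence between normal distributions:
KL = log(s2/s1) + (s1^2 + (m1-m2)^2)/(2*s2^2) - 1/2.
log(5/1) = 1.609438.
(1^2 + (-3-4)^2)/(2*5^2) = (1 + 49)/50 = 1.0.
KL = 1.609438 + 1.0 - 0.5 = 2.1094

2.1094


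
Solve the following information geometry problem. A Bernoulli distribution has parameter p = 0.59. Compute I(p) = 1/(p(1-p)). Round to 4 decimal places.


For Bernoulli(p), Fisher information is I(p) = 1/(p*(1-p)).
p = 0.59, 1-p = 0.41.
p*(1-p) = 0.2419.
I(p) = 1/0.2419 = 4.1339

4.1339


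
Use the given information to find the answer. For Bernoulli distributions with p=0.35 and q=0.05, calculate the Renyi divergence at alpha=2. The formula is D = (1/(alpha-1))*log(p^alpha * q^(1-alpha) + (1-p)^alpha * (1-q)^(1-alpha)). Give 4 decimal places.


Renyi divergence of order alpha between Bernoulli distributions:
D = (1/(alpha-1))*log(p^alpha * q^(1-alpha) + (1-p)^alpha * (1-q)^(1-alpha)).
alpha = 2, p = 0.35, q = 0.05.
p^alpha * q^(1-alpha) = 0.35^2 * 0.05^-1 = 2.45.
(1-p)^alpha * (1-q)^(1-alpha) = 0.65^2 * 0.95^-1 = 0.444737.
sum = 2.45 + 0.444737 = 2.894737.
D = (1/1)*log(2.894737) = 1.0629

1.0629


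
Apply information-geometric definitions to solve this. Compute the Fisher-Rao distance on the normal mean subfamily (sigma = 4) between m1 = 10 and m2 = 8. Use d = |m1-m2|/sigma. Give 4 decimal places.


On the fixed-variance normal subfamily, geodesic distance = |m1-m2|/sigma.
|10 - 8| = 2.
sigma = 4.
d = 2/4 = 0.5000

0.5000


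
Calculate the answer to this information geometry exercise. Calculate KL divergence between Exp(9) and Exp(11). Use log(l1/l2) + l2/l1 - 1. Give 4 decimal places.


KL divergence for exponential family:
KL = log(l1/l2) + l2/l1 - 1.
log(9/11) = -0.200671.
11/9 = 1.222222.
KL = -0.200671 + 1.222222 - 1 = 0.0216

0.0216


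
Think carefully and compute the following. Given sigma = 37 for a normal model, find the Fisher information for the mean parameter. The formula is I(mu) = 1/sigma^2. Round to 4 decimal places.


The Fisher information for the mean of a normal distribution is I(mu) = 1/sigma^2.
sigma = 37, so sigma^2 = 1369.
I(mu) = 1/1369 = 0.0007

0.0007


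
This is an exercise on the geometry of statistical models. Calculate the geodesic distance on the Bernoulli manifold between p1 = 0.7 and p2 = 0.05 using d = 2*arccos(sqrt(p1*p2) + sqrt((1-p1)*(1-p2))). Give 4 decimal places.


Geodesic distance on Bernoulli manifold:
d(p1,p2) = 2*arccos(sqrt(p1*p2) + sqrt((1-p1)*(1-p2))).
sqrt(p1*p2) = sqrt(0.7*0.05) = 0.187083.
sqrt((1-p1)*(1-p2)) = sqrt(0.3*0.95) = 0.533854.
arg = 0.187083 + 0.533854 = 0.720937.
d = 2*arccos(0.720937) = 1.5313

1.5313


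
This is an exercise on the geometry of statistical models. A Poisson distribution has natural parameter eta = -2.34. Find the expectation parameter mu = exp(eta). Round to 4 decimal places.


Expectation parameter for Poisson exponential family:
mu = exp(eta).
eta = -2.34.
mu = exp(-2.34) = 0.0963

0.0963


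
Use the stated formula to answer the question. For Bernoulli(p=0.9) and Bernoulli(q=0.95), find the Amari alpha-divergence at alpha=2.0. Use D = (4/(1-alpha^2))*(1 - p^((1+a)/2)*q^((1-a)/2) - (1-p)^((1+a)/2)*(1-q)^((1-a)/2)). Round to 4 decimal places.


Amari alpha-divergence:
D = (4/(1-alpha^2))*(1 - p^((1+a)/2)*q^((1-a)/2) - (1-p)^((1+a)/2)*(1-q)^((1-a)/2)).
alpha = 2.0, p = 0.9, q = 0.95.
e1 = (1+alpha)/2 = 1.5, e2 = (1-alpha)/2 = -0.5.
t1 = p^e1 * q^e2 = 0.9^1.5 * 0.95^-0.5 = 0.875996.
t2 = (1-p)^e1 * (1-q)^e2 = 0.1^1.5 * 0.05^-0.5 = 0.141421.
4/(1-alpha^2) = -1.333333.
D = -1.333333*(1 - 0.875996 - 0.141421) = 0.0232

0.0232


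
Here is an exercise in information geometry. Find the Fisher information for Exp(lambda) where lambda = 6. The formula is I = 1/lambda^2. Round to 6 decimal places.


Fisher information for exponential: I(lambda) = 1/lambda^2.
lambda = 6, lambda^2 = 36.
I = 1/36 = 0.027778

0.027778


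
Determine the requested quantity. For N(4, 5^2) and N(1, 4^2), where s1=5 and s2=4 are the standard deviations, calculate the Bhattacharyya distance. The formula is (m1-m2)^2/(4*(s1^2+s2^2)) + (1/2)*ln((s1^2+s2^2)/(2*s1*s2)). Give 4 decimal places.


Bhattacharyya distance between two Gaussians:
DB = (m1-m2)^2/(4*(s1^2+s2^2)) + (1/2)*ln((s1^2+s2^2)/(2*s1*s2)).
(m1-m2)^2 = (3)^2 = 9.
s1^2+s2^2 = 25 + 16 = 41.
term1 = 9/164 = 0.054878.
term2 = 0.5*ln(41/40.0) = 0.012346.
DB = 0.054878 + 0.012346 = 0.0672

0.0672


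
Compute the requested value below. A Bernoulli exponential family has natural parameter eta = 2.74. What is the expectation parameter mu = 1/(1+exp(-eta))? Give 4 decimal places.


Dual coordinate (expectation parameter) for Bernoulli:
mu = 1/(1+exp(-eta)).
eta = 2.74.
exp(-eta) = exp(-2.74) = 0.06457.
mu = 1/(1+0.06457) = 0.9393

0.9393


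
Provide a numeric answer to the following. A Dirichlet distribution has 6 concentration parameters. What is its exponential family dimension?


Exponential family dimension calculation:
Dirichlet with 6 components has 6 natural parameters.

6


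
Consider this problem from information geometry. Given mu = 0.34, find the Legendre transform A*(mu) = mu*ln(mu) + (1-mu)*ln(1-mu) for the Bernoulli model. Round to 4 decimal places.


Legendre transform for Bernoulli:
A*(mu) = mu*log(mu) + (1-mu)*log(1-mu).
mu = 0.34, 1-mu = 0.66.
mu*log(mu) = 0.34*log(0.34) = -0.366795.
(1-mu)*log(1-mu) = 0.66*log(0.66) = -0.27424.
A* = -0.366795 + -0.27424 = -0.6410

-0.6410


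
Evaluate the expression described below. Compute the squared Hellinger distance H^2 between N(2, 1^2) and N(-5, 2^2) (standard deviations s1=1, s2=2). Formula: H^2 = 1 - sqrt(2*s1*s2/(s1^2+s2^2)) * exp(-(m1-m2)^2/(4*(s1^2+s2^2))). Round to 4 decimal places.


Squared Hellinger distance for Gaussians:
H^2 = 1 - sqrt(2*s1*s2/(s1^2+s2^2)) * exp(-(m1-m2)^2/(4*(s1^2+s2^2))).
s1^2 = 1, s2^2 = 4, s1^2+s2^2 = 5.
sqrt(2*1*2/(5)) = 0.894427.
(m1-m2)^2 = (7)^2 = 49.
exp(-49/(4*5)) = exp(-2.45) = 0.086294.
H^2 = 1 - 0.894427*0.086294 = 0.9228

0.9228


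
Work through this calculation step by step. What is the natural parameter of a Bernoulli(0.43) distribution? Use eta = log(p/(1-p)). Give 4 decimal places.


Natural parameter for Bernoulli: eta = log(p/(1-p)).
p = 0.43, 1-p = 0.57.
p/(1-p) = 0.754386.
eta = log(0.754386) = -0.2819

-0.2819


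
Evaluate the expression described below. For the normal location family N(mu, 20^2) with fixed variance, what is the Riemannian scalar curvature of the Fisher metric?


This family has a single free parameter, so its statistical manifold
is 1-dimensional. The Riemann curvature tensor of any 1-dimensional
Riemannian manifold vanishes identically, so R = 0.

0


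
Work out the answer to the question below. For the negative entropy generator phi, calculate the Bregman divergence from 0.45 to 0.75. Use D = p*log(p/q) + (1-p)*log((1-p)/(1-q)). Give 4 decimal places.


Bregman divergence with negative entropy generator:
D = p*log(p/q) + (1-p)*log((1-p)/(1-q)).
p = 0.45, q = 0.75.
p*log(p/q) = 0.45*log(0.45/0.75) = -0.229872.
(1-p)*log((1-p)/(1-q)) = 0.55*log(0.55/0.25) = 0.433652.
D = -0.229872 + 0.433652 = 0.2038

0.2038


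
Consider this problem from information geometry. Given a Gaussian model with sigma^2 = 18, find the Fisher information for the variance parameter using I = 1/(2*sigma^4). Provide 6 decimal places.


Fisher information for variance: I(sigma^2) = 1/(2*sigma^4).
sigma^2 = 18, so sigma^4 = 324.
I = 1/(2*324) = 1/648 = 0.001543

0.001543


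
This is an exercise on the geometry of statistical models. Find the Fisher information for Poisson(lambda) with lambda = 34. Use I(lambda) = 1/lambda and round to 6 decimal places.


Fisher information for Poisson: I(lambda) = 1/lambda.
lambda = 34.
I(lambda) = 1/34 = 0.029412

0.029412


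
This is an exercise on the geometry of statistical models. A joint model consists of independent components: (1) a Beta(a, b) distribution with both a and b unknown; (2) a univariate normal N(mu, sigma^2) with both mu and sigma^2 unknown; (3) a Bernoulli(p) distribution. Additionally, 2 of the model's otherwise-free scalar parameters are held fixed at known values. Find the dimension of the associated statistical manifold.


The dimension of a statistical manifold equals the number of free
(independent) real parameters of the model. For a product of independent
blocks the parameter counts add.
- Beta (a, b): 2.
- normal (mu, sigma^2): 2.
- Bernoulli (p): 1.
Total = 2 + 2 + 1 = 5.
2 parameter(s) fixed at known values: 5 - 2 = 3.
Dimension = 3

3


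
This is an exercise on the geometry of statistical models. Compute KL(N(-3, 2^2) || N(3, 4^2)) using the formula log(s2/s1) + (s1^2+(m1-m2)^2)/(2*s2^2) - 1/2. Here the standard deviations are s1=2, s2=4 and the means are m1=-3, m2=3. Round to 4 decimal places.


KL divergence between normal distributions:
KL = log(s2/s1) + (s1^2 + (m1-m2)^2)/(2*s2^2) - 1/2.
log(4/2) = 0.693147.
(2^2 + (-3-3)^2)/(2*4^2) = (4 + 36)/32 = 1.25.
KL = 0.693147 + 1.25 - 0.5 = 1.4431

1.4431


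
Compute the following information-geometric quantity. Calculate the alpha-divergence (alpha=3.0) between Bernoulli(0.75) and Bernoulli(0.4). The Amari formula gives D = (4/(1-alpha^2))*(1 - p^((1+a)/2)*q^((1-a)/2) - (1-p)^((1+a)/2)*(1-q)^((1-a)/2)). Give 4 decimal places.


Amari alpha-divergence:
D = (4/(1-alpha^2))*(1 - p^((1+a)/2)*q^((1-a)/2) - (1-p)^((1+a)/2)*(1-q)^((1-a)/2)).
alpha = 3.0, p = 0.75, q = 0.4.
e1 = (1+alpha)/2 = 2.0, e2 = (1-alpha)/2 = -1.0.
t1 = p^e1 * q^e2 = 0.75^2.0 * 0.4^-1.0 = 1.40625.
t2 = (1-p)^e1 * (1-q)^e2 = 0.25^2.0 * 0.6^-1.0 = 0.104167.
4/(1-alpha^2) = -0.5.
D = -0.5*(1 - 1.40625 - 0.104167) = 0.2552

0.2552


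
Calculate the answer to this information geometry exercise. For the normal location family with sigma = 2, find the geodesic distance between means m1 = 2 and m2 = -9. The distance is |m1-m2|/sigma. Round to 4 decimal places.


On the fixed-variance normal subfamily, geodesic distance = |m1-m2|/sigma.
|2 - -9| = 11.
sigma = 2.
d = 11/2 = 5.5000

5.5000


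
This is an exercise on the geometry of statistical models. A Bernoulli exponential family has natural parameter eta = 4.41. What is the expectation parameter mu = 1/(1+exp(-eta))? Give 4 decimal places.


Dual coordinate (expectation parameter) for Bernoulli:
mu = 1/(1+exp(-eta)).
eta = 4.41.
exp(-eta) = exp(-4.41) = 0.012155.
mu = 1/(1+0.012155) = 0.9880

0.9880


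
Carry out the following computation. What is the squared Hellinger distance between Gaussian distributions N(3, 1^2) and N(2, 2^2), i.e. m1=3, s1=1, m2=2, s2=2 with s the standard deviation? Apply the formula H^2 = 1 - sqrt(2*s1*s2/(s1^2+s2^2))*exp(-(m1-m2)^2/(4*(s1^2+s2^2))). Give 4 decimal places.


Squared Hellinger distance for Gaussians:
H^2 = 1 - sqrt(2*s1*s2/(s1^2+s2^2)) * exp(-(m1-m2)^2/(4*(s1^2+s2^2))).
s1^2 = 1, s2^2 = 4, s1^2+s2^2 = 5.
sqrt(2*1*2/(5)) = 0.894427.
(m1-m2)^2 = (1)^2 = 1.
exp(-1/(4*5)) = exp(-0.05) = 0.951229.
H^2 = 1 - 0.894427*0.951229 = 0.1492

0.1492


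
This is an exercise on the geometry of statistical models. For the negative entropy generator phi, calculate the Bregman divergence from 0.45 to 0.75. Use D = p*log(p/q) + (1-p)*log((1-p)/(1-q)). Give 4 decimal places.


Bregman divergence with negative entropy generator:
D = p*log(p/q) + (1-p)*log((1-p)/(1-q)).
p = 0.45, q = 0.75.
p*log(p/q) = 0.45*log(0.45/0.75) = -0.229872.
(1-p)*log((1-p)/(1-q)) = 0.55*log(0.55/0.25) = 0.433652.
D = -0.229872 + 0.433652 = 0.2038

0.2038


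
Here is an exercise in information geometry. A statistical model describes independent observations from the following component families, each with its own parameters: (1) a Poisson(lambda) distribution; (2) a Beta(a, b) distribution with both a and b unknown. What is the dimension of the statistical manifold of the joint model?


The dimension of a statistical manifold equals the number of free
(independent) real parameters of the model. For a product of independent
blocks the parameter counts add.
- Poisson (lambda): 1.
- Beta (a, b): 2.
Total = 1 + 2 = 3.
Dimension = 3

3


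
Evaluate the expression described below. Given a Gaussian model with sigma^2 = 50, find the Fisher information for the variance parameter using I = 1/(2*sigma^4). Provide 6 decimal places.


Fisher information for variance: I(sigma^2) = 1/(2*sigma^4).
sigma^2 = 50, so sigma^4 = 2500.
I = 1/(2*2500) = 1/5000 = 0.000200

0.000200


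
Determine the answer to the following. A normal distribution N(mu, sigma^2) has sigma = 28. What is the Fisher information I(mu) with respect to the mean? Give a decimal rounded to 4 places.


The Fisher information for the mean of a normal distribution is I(mu) = 1/sigma^2.
sigma = 28, so sigma^2 = 784.
I(mu) = 1/784 = 0.0013

0.0013


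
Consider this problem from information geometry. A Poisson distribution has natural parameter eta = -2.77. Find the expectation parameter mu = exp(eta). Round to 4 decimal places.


Expectation parameter for Poisson exponential family:
mu = exp(eta).
eta = -2.77.
mu = exp(-2.77) = 0.0627

0.0627


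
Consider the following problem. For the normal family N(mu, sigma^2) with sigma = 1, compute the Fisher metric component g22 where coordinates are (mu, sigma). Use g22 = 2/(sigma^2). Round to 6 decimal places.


For the 2-parameter normal family, the Fisher metric has:
  g11 = 1/sigma^2, g22 = 2/sigma^2.
sigma = 1, sigma^2 = 1.
g22 = 2.000000

2.000000


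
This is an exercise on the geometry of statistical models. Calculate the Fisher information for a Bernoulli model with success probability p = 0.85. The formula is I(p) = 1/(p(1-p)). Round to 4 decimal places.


For Bernoulli(p), Fisher information is I(p) = 1/(p*(1-p)).
p = 0.85, 1-p = 0.15.
p*(1-p) = 0.1275.
I(p) = 1/0.1275 = 7.8431

7.8431


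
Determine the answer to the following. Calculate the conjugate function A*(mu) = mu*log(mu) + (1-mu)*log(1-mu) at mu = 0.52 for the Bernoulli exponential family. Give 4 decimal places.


Legendre transform for Bernoulli:
A*(mu) = mu*log(mu) + (1-mu)*log(1-mu).
mu = 0.52, 1-mu = 0.48.
mu*log(mu) = 0.52*log(0.52) = -0.340042.
(1-mu)*log(1-mu) = 0.48*log(0.48) = -0.352305.
A* = -0.340042 + -0.352305 = -0.6923

-0.6923


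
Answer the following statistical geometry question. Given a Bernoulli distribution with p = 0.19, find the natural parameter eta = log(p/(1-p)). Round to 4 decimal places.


Natural parameter for Bernoulli: eta = log(p/(1-p)).
p = 0.19, 1-p = 0.81.
p/(1-p) = 0.234568.
eta = log(0.234568) = -1.4500

-1.4500


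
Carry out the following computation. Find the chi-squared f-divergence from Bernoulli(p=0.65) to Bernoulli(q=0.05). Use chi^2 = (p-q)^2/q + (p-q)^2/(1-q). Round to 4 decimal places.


Chi-squared divergence between Bernoulli distributions:
chi^2 = (p-q)^2/q + (p-q)^2/(1-q).
p = 0.65, q = 0.05, p-q = 0.6.
(p-q)^2 = 0.36.
term1 = 0.36/0.05 = 7.2.
term2 = 0.36/0.95 = 0.378947.
chi^2 = 7.2 + 0.378947 = 7.5789

7.5789


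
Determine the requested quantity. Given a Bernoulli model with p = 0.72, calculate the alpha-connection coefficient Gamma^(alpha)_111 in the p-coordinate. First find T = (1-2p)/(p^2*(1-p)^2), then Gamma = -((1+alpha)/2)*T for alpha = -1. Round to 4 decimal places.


Skewness (Amari-Chentsov) tensor: T = (1-2p)/(p^2*(1-p)^2).
p = 0.72, 1-2p = -0.44, p^2 = 0.5184, (1-p)^2 = 0.0784.
T = -0.44/(0.5184 * 0.0784) = -10.82609.
In the p-coordinate, Gamma^(alpha) = Gamma^(0) - (alpha/2)*T with Gamma^(0) = (1/2)*g'(p) = -T/2,
so Gamma^(alpha) = -((1+alpha)/2)*T.
alpha = -1, -(1+alpha)/2 = 0.0.
Gamma = 0.0 * -10.82609 = 0.0000

0.0000


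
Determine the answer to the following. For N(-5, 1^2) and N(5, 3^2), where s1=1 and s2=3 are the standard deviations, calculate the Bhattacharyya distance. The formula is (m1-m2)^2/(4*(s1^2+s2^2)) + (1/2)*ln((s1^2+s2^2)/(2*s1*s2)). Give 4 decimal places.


Bhattacharyya distance between two Gaussians:
DB = (m1-m2)^2/(4*(s1^2+s2^2)) + (1/2)*ln((s1^2+s2^2)/(2*s1*s2)).
(m1-m2)^2 = (-10)^2 = 100.
s1^2+s2^2 = 1 + 9 = 10.
term1 = 100/40 = 2.5.
term2 = 0.5*ln(10/6.0) = 0.255413.
DB = 2.5 + 0.255413 = 2.7554

2.7554


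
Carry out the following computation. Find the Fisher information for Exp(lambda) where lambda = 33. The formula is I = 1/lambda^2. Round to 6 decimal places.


Fisher information for exponential: I(lambda) = 1/lambda^2.
lambda = 33, lambda^2 = 1089.
I = 1/1089 = 0.000918

0.000918


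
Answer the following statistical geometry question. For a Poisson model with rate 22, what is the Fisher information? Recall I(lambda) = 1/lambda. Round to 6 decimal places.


Fisher information for Poisson: I(lambda) = 1/lambda.
lambda = 22.
I(lambda) = 1/22 = 0.045455

0.045455


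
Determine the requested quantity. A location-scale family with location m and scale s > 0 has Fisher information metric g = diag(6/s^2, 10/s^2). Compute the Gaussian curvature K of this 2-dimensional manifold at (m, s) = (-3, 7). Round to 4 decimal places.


The metric has the form g = (A dm^2 + B ds^2)/s^2 with A = 6, B = 10.
Substitute u = sqrt(A/B)*m: g = B*(du^2 + ds^2)/s^2, i.e. B times the
Poincare upper half-plane metric, which has constant Gaussian curvature -1.
Scaling a 2D metric by a constant c divides the Gaussian curvature by c,
so K = -1/B = -1/(10) = -0.1000 everywhere (the point (m, s) = (-3, 7) is irrelevant:
the curvature is constant).
The requested Gaussian curvature is K = -0.1000.

-0.1000


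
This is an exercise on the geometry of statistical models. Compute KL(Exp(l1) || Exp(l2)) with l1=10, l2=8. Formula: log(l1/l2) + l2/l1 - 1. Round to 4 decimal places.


KL divergence for exponential family:
KL = log(l1/l2) + l2/l1 - 1.
log(10/8) = 0.223144.
8/10 = 0.8.
KL = 0.223144 + 0.8 - 1 = 0.0231

0.0231


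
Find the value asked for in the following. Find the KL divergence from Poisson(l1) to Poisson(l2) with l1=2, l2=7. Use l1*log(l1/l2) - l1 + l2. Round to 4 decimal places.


KL divergence for Poisson:
KL = l1*log(l1/l2) - l1 + l2.
l1 = 2, l2 = 7.
log(2/7) = -1.252763.
l1*log(l1/l2) = 2 * -1.252763 = -2.505526.
KL = -2.505526 - 2 + 7 = 2.4945

2.4945


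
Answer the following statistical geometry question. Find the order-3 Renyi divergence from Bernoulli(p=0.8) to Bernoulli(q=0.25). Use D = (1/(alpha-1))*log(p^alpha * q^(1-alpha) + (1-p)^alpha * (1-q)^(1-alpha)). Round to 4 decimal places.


Renyi divergence of order alpha between Bernoulli distributions:
D = (1/(alpha-1))*log(p^alpha * q^(1-alpha) + (1-p)^alpha * (1-q)^(1-alpha)).
alpha = 3, p = 0.8, q = 0.25.
p^alpha * q^(1-alpha) = 0.8^3 * 0.25^-2 = 8.192.
(1-p)^alpha * (1-q)^(1-alpha) = 0.2^3 * 0.75^-2 = 0.014222.
sum = 8.192 + 0.014222 = 8.206222.
D = (1/2)*log(8.206222) = 1.0524

1.0524


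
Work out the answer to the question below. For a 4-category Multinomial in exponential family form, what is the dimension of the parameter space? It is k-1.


Exponential family dimension calculation:
For Multinomial with k=4 categories, dim = k-1 = 3.

3


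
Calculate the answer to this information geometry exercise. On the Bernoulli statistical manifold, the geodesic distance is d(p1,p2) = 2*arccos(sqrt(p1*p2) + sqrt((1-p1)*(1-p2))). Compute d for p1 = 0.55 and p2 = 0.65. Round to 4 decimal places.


Geodesic distance on Bernoulli manifold:
d(p1,p2) = 2*arccos(sqrt(p1*p2) + sqrt((1-p1)*(1-p2))).
sqrt(p1*p2) = sqrt(0.55*0.65) = 0.597913.
sqrt((1-p1)*(1-p2)) = sqrt(0.45*0.35) = 0.396863.
arg = 0.597913 + 0.396863 = 0.994776.
d = 2*arccos(0.994776) = 0.2045

0.2045


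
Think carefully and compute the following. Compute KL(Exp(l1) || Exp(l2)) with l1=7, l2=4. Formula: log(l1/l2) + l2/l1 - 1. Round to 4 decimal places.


KL divergence for exponential family:
KL = log(l1/l2) + l2/l1 - 1.
log(7/4) = 0.559616.
4/7 = 0.571429.
KL = 0.559616 + 0.571429 - 1 = 0.1310

0.1310


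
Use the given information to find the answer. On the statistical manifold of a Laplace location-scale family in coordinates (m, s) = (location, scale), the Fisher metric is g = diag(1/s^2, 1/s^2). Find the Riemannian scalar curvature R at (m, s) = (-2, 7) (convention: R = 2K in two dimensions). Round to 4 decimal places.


The metric has the form g = (A dm^2 + B ds^2)/s^2 with A = 1, B = 1.
Substitute u = sqrt(A/B)*m: g = B*(du^2 + ds^2)/s^2, i.e. B times the
Poincare upper half-plane metric, which has constant Gaussian curvature -1.
Scaling a 2D metric by a constant c divides the Gaussian curvature by c,
so K = -1/B = -1/(1) = -1.0000 everywhere (the point (m, s) = (-2, 7) is irrelevant:
the curvature is constant).
Scalar curvature in dimension 2: R = 2K = -2/(1) = -2.0000.

-2.0000


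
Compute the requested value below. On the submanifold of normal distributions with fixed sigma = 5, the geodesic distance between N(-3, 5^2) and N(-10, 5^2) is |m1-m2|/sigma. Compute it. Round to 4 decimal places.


On the fixed-variance normal subfamily, geodesic distance = |m1-m2|/sigma.
|-3 - -10| = 7.
sigma = 5.
d = 7/5 = 1.4000

1.4000


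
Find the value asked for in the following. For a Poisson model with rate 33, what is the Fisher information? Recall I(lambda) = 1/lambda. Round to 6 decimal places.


Fisher information for Poisson: I(lambda) = 1/lambda.
lambda = 33.
I(lambda) = 1/33 = 0.030303

0.030303


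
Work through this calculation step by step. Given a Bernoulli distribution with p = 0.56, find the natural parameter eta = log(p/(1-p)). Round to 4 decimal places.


Natural parameter for Bernoulli: eta = log(p/(1-p)).
p = 0.56, 1-p = 0.44.
p/(1-p) = 1.272727.
eta = log(1.272727) = 0.2412

0.2412


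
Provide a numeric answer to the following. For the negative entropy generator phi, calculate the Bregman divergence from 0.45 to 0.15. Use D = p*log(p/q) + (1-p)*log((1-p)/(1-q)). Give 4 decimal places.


Bregman divergence with negative entropy generator:
D = p*log(p/q) + (1-p)*log((1-p)/(1-q)).
p = 0.45, q = 0.15.
p*log(p/q) = 0.45*log(0.45/0.15) = 0.494376.
(1-p)*log((1-p)/(1-q)) = 0.55*log(0.55/0.85) = -0.239425.
D = 0.494376 + -0.239425 = 0.2550

0.2550


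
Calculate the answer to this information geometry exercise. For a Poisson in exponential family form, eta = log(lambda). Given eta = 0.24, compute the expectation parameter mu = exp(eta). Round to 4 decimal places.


Expectation parameter for Poisson exponential family:
mu = exp(eta).
eta = 0.24.
mu = exp(0.24) = 1.2712

1.2712


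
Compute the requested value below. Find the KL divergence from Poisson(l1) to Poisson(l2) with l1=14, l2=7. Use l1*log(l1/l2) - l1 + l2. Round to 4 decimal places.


KL divergence for Poisson:
KL = l1*log(l1/l2) - l1 + l2.
l1 = 14, l2 = 7.
log(14/7) = 0.693147.
l1*log(l1/l2) = 14 * 0.693147 = 9.704061.
KL = 9.704061 - 14 + 7 = 2.7041

2.7041


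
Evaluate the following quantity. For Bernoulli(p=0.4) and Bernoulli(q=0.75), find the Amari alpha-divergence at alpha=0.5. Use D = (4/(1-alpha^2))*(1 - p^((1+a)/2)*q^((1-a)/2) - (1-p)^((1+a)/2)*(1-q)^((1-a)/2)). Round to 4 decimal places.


Amari alpha-divergence:
D = (4/(1-alpha^2))*(1 - p^((1+a)/2)*q^((1-a)/2) - (1-p)^((1+a)/2)*(1-q)^((1-a)/2)).
alpha = 0.5, p = 0.4, q = 0.75.
e1 = (1+alpha)/2 = 0.75, e2 = (1-alpha)/2 = 0.25.
t1 = p^e1 * q^e2 = 0.4^0.75 * 0.75^0.25 = 0.468069.
t2 = (1-p)^e1 * (1-q)^e2 = 0.6^0.75 * 0.25^0.25 = 0.482057.
4/(1-alpha^2) = 5.333333.
D = 5.333333*(1 - 0.468069 - 0.482057) = 0.2660

0.2660


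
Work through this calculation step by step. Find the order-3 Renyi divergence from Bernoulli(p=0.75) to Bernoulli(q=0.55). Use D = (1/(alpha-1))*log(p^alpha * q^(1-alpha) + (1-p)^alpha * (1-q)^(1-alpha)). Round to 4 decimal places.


Renyi divergence of order alpha between Bernoulli distributions:
D = (1/(alpha-1))*log(p^alpha * q^(1-alpha) + (1-p)^alpha * (1-q)^(1-alpha)).
alpha = 3, p = 0.75, q = 0.55.
p^alpha * q^(1-alpha) = 0.75^3 * 0.55^-2 = 1.394628.
(1-p)^alpha * (1-q)^(1-alpha) = 0.25^3 * 0.45^-2 = 0.07716.
sum = 1.394628 + 0.07716 = 1.471789.
D = (1/2)*log(1.471789) = 0.1932

0.1932


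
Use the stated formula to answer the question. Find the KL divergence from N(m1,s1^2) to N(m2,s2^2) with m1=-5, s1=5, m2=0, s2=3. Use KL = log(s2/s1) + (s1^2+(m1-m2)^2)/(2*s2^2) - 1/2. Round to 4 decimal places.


KL divergence between normal distributions:
KL = log(s2/s1) + (s1^2 + (m1-m2)^2)/(2*s2^2) - 1/2.
log(3/5) = -0.510826.
(5^2 + (-5-0)^2)/(2*3^2) = (25 + 25)/18 = 2.777778.
KL = -0.510826 + 2.777778 - 0.5 = 1.7670

1.7670


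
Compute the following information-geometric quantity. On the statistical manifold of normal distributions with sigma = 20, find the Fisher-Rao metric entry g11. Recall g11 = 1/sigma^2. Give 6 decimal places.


For the 2-parameter normal family, the Fisher metric has:
  g11 = 1/sigma^2, g22 = 2/sigma^2.
sigma = 20, sigma^2 = 400.
g11 = 0.002500

0.002500


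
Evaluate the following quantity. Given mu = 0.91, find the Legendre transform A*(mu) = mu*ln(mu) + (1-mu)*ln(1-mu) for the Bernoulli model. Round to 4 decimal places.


Legendre transform for Bernoulli:
A*(mu) = mu*log(mu) + (1-mu)*log(1-mu).
mu = 0.91, 1-mu = 0.09.
mu*log(mu) = 0.91*log(0.91) = -0.085823.
(1-mu)*log(1-mu) = 0.09*log(0.09) = -0.216715.
A* = -0.085823 + -0.216715 = -0.3025

-0.3025


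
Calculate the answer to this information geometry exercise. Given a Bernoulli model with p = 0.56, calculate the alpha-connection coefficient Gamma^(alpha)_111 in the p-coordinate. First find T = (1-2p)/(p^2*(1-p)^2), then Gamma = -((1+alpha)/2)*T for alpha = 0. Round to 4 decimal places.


Skewness (Amari-Chentsov) tensor: T = (1-2p)/(p^2*(1-p)^2).
p = 0.56, 1-2p = -0.12, p^2 = 0.3136, (1-p)^2 = 0.1936.
T = -0.12/(0.3136 * 0.1936) = -1.976514.
In the p-coordinate, Gamma^(alpha) = Gamma^(0) - (alpha/2)*T with Gamma^(0) = (1/2)*g'(p) = -T/2,
so Gamma^(alpha) = -((1+alpha)/2)*T.
alpha = 0, -(1+alpha)/2 = -0.5.
Gamma = -0.5 * -1.976514 = 0.9883

0.9883


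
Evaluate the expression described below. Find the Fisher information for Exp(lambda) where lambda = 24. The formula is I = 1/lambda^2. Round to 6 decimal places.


Fisher information for exponential: I(lambda) = 1/lambda^2.
lambda = 24, lambda^2 = 576.
I = 1/576 = 0.001736

0.001736


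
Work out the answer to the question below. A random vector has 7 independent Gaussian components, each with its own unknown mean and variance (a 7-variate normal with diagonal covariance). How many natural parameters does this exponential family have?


Exponential family dimension calculation:
Each univariate normal has two natural parameters (mu/sigma^2 and -1/(2 sigma^2)).
With 7 independent components, dim = 2 * 7 = 14.

14


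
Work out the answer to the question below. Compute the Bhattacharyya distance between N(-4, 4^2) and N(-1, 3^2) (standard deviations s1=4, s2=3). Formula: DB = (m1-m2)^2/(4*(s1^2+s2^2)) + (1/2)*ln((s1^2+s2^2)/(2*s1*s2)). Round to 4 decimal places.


Bhattacharyya distance between two Gaussians:
DB = (m1-m2)^2/(4*(s1^2+s2^2)) + (1/2)*ln((s1^2+s2^2)/(2*s1*s2)).
(m1-m2)^2 = (-3)^2 = 9.
s1^2+s2^2 = 16 + 9 = 25.
term1 = 9/100 = 0.09.
term2 = 0.5*ln(25/24.0) = 0.020411.
DB = 0.09 + 0.020411 = 0.1104

0.1104


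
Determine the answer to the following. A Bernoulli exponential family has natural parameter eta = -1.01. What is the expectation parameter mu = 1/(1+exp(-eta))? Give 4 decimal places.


Dual coordinate (expectation parameter) for Bernoulli:
mu = 1/(1+exp(-eta)).
eta = -1.01.
exp(-eta) = exp(1.01) = 2.745601.
mu = 1/(1+2.745601) = 0.2670

0.2670


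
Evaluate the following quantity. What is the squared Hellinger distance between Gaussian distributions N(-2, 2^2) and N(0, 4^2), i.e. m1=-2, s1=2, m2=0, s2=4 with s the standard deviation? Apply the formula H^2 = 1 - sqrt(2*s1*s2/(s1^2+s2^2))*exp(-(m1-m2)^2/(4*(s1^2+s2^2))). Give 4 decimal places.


Squared Hellinger distance for Gaussians:
H^2 = 1 - sqrt(2*s1*s2/(s1^2+s2^2)) * exp(-(m1-m2)^2/(4*(s1^2+s2^2))).
s1^2 = 4, s2^2 = 16, s1^2+s2^2 = 20.
sqrt(2*2*4/(20)) = 0.894427.
(m1-m2)^2 = (-2)^2 = 4.
exp(-4/(4*20)) = exp(-0.05) = 0.951229.
H^2 = 1 - 0.894427*0.951229 = 0.1492

0.1492


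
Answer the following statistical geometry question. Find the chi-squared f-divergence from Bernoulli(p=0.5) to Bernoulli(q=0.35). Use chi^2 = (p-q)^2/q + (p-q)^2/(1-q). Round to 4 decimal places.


Chi-squared divergence between Bernoulli distributions:
chi^2 = (p-q)^2/q + (p-q)^2/(1-q).
p = 0.5, q = 0.35, p-q = 0.15.
(p-q)^2 = 0.0225.
term1 = 0.0225/0.35 = 0.064286.
term2 = 0.0225/0.65 = 0.034615.
chi^2 = 0.064286 + 0.034615 = 0.0989

0.0989


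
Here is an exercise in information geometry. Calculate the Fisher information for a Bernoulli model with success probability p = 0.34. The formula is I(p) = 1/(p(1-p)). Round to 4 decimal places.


For Bernoulli(p), Fisher information is I(p) = 1/(p*(1-p)).
p = 0.34, 1-p = 0.66.
p*(1-p) = 0.2244.
I(p) = 1/0.2244 = 4.4563

4.4563


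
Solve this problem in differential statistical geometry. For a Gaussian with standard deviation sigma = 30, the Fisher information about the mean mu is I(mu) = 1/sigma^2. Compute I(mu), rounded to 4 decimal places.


The Fisher information for the mean of a normal distribution is I(mu) = 1/sigma^2.
sigma = 30, so sigma^2 = 900.
I(mu) = 1/900 = 0.0011

0.0011


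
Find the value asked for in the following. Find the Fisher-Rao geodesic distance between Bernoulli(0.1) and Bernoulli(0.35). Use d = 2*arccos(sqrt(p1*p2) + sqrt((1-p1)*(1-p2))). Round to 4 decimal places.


Geodesic distance on Bernoulli manifold:
d(p1,p2) = 2*arccos(sqrt(p1*p2) + sqrt((1-p1)*(1-p2))).
sqrt(p1*p2) = sqrt(0.1*0.35) = 0.187083.
sqrt((1-p1)*(1-p2)) = sqrt(0.9*0.65) = 0.764853.
arg = 0.187083 + 0.764853 = 0.951936.
d = 2*arccos(0.951936) = 0.6226

0.6226


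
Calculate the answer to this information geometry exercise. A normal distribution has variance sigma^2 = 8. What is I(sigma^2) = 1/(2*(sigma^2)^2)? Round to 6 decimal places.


Fisher information for variance: I(sigma^2) = 1/(2*sigma^4).
sigma^2 = 8, so sigma^4 = 64.
I = 1/(2*64) = 1/128 = 0.007813

0.007813


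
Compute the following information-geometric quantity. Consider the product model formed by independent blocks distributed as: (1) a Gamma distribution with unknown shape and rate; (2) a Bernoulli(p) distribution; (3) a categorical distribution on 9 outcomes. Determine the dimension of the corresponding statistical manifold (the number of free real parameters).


The dimension of a statistical manifold equals the number of free
(independent) real parameters of the model. For a product of independent
blocks the parameter counts add.
- Gamma (shape, rate): 2.
- Bernoulli (p): 1.
- categorical on 9 outcomes (probabilities sum to 1): 9-1 = 8.
Total = 2 + 1 + 8 = 11.
Dimension = 11

11
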